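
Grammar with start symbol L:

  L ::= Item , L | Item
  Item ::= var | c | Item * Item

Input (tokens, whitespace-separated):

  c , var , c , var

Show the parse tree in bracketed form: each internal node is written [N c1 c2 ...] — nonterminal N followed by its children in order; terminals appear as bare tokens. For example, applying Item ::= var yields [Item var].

[L [Item c] , [L [Item var] , [L [Item c] , [L [Item var]]]]]

L
Item , L
c , L
c , Item , L
c , var , L
c , var , Item , L
c , var , c , L
c , var , c , Item
c , var , c , var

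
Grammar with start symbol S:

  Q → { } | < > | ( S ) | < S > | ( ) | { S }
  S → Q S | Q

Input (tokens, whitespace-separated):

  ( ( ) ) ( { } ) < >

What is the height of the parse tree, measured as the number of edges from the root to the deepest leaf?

[S [Q ( [S [Q ( )]] )] [S [Q ( [S [Q { }]] )] [S [Q < >]]]]

5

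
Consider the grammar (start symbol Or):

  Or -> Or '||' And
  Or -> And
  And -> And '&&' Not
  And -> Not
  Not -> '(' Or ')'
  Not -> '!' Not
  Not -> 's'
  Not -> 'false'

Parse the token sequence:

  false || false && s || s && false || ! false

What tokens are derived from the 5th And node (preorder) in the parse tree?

[Or [Or [Or [Or [And [Not false]]] || [And [And [Not false]] && [Not s]]] || [And [And [Not s]] && [Not false]]] || [And [Not ! [Not false]]]]

s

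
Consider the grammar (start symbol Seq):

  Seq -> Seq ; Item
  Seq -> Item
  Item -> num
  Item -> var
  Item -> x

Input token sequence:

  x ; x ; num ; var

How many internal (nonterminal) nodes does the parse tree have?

8

[Seq [Seq [Seq [Seq [Item x]] ; [Item x]] ; [Item num]] ; [Item var]]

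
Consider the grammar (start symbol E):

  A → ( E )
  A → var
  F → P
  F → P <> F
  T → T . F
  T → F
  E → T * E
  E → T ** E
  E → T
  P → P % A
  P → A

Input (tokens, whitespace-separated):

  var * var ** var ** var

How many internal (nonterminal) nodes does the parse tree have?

[E [T [F [P [A var]]]] * [E [T [F [P [A var]]]] ** [E [T [F [P [A var]]]] ** [E [T [F [P [A var]]]]]]]]

20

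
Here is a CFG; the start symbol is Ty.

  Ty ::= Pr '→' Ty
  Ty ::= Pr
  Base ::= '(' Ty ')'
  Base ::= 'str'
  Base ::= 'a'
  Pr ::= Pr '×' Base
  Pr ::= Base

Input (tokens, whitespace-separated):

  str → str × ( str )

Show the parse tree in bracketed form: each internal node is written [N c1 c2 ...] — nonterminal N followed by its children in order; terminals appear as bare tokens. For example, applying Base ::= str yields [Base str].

Ty
Pr → Ty
Base → Ty
str → Ty
str → Pr
str → Pr × Base
str → Base × Base
str → str × Base
str → str × ( Ty )
str → str × ( Pr )
str → str × ( Base )
str → str × ( str )

[Ty [Pr [Base str]] → [Ty [Pr [Pr [Base str]] × [Base ( [Ty [Pr [Base str]]] )]]]]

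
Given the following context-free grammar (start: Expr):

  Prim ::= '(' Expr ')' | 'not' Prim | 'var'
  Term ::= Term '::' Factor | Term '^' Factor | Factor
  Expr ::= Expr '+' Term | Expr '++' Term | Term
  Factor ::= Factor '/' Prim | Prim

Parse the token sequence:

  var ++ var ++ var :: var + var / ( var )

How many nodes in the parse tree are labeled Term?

[Expr [Expr [Expr [Expr [Term [Factor [Prim var]]]] ++ [Term [Factor [Prim var]]]] ++ [Term [Term [Factor [Prim var]]] :: [Factor [Prim var]]]] + [Term [Factor [Factor [Prim var]] / [Prim ( [Expr [Term [Factor [Prim var]]]] )]]]]

6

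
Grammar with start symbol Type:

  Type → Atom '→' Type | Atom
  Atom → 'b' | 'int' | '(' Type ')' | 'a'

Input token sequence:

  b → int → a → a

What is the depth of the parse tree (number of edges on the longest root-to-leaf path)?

[Type [Atom b] → [Type [Atom int] → [Type [Atom a] → [Type [Atom a]]]]]

5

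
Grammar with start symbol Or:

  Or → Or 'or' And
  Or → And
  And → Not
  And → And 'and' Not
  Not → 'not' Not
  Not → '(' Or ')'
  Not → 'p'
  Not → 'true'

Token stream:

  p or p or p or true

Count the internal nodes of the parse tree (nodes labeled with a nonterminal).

[Or [Or [Or [Or [And [Not p]]] or [And [Not p]]] or [And [Not p]]] or [And [Not true]]]

12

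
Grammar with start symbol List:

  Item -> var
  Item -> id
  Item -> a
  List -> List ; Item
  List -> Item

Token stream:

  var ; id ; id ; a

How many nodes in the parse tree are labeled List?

[List [List [List [List [Item var]] ; [Item id]] ; [Item id]] ; [Item a]]

4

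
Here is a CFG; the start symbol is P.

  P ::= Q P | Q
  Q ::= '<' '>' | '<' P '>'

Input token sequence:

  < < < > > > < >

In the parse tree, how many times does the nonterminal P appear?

4

[P [Q < [P [Q < [P [Q < >]] >]] >] [P [Q < >]]]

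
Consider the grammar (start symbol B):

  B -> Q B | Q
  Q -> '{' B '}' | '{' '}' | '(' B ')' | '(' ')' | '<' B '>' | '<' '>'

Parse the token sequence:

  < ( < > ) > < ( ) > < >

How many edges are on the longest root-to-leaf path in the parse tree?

[B [Q < [B [Q ( [B [Q < >]] )]] >] [B [Q < [B [Q ( )]] >] [B [Q < >]]]]

6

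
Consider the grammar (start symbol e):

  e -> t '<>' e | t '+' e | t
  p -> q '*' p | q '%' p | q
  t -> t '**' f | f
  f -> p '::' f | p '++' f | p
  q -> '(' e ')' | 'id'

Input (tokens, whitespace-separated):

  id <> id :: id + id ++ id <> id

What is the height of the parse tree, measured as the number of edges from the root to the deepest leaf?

[e [t [f [p [q id]]]] <> [e [t [f [p [q id]] :: [f [p [q id]]]]] + [e [t [f [p [q id]] ++ [f [p [q id]]]]] <> [e [t [f [p [q id]]]]]]]]

8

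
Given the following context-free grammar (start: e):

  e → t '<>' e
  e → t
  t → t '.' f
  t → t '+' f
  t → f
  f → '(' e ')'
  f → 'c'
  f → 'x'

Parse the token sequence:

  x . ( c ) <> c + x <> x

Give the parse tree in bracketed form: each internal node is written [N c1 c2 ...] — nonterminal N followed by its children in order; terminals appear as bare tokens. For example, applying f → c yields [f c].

e
t <> e
t . f <> e
f . f <> e
x . f <> e
x . ( e ) <> e
x . ( t ) <> e
x . ( f ) <> e
x . ( c ) <> e
x . ( c ) <> t <> e
x . ( c ) <> t + f <> e
x . ( c ) <> f + f <> e
x . ( c ) <> c + f <> e
x . ( c ) <> c + x <> e
x . ( c ) <> c + x <> t
x . ( c ) <> c + x <> f
x . ( c ) <> c + x <> x

[e [t [t [f x]] . [f ( [e [t [f c]]] )]] <> [e [t [t [f c]] + [f x]] <> [e [t [f x]]]]]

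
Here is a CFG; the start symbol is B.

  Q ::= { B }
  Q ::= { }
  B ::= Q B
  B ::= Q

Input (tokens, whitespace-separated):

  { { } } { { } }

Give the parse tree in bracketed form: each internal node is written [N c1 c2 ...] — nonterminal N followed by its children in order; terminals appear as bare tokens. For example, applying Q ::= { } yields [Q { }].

B
Q B
{ B } B
{ Q } B
{ { } } B
{ { } } Q
{ { } } { B }
{ { } } { Q }
{ { } } { { } }

[B [Q { [B [Q { }]] }] [B [Q { [B [Q { }]] }]]]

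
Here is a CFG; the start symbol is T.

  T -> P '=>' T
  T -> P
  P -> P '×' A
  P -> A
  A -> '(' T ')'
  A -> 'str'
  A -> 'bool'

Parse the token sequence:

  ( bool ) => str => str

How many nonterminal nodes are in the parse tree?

[T [P [A ( [T [P [A bool]]] )]] => [T [P [A str]] => [T [P [A str]]]]]

12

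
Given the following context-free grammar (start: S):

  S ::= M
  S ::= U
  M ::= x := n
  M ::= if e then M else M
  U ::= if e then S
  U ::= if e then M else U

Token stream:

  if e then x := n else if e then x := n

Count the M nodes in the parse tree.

[S [U if e then [M x := n] else [U if e then [S [M x := n]]]]]

2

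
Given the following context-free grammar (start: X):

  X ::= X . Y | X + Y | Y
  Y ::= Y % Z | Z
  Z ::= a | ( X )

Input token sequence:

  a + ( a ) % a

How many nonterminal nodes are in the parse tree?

11

[X [X [Y [Z a]]] + [Y [Y [Z ( [X [Y [Z a]]] )]] % [Z a]]]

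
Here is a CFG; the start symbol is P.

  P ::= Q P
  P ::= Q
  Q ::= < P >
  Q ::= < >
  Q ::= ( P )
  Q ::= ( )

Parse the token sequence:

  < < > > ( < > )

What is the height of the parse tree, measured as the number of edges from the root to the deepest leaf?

[P [Q < [P [Q < >]] >] [P [Q ( [P [Q < >]] )]]]

5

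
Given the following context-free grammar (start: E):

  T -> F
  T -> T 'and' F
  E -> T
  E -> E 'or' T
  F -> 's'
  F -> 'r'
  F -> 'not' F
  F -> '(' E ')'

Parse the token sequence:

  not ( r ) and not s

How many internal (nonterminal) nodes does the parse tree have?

10

[E [T [T [F not [F ( [E [T [F r]]] )]]] and [F not [F s]]]]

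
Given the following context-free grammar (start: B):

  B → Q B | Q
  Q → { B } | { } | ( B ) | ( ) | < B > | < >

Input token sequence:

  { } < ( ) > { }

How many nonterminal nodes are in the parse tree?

8

[B [Q { }] [B [Q < [B [Q ( )]] >] [B [Q { }]]]]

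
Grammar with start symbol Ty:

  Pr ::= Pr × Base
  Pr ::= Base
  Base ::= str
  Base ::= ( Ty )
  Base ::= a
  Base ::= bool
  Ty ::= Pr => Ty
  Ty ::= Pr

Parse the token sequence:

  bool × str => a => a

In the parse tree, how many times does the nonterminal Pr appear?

[Ty [Pr [Pr [Base bool]] × [Base str]] => [Ty [Pr [Base a]] => [Ty [Pr [Base a]]]]]

4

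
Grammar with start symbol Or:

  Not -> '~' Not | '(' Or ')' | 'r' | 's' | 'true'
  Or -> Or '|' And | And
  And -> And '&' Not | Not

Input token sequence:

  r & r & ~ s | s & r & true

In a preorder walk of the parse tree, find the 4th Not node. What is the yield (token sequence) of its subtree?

[Or [Or [And [And [And [Not r]] & [Not r]] & [Not ~ [Not s]]]] | [And [And [And [Not s]] & [Not r]] & [Not true]]]

s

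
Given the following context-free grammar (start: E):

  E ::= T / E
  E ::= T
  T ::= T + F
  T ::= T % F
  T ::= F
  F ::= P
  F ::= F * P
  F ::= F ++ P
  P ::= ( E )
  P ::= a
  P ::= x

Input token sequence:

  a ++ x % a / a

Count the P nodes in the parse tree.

[E [T [T [F [F [P a]] ++ [P x]]] % [F [P a]]] / [E [T [F [P a]]]]]

4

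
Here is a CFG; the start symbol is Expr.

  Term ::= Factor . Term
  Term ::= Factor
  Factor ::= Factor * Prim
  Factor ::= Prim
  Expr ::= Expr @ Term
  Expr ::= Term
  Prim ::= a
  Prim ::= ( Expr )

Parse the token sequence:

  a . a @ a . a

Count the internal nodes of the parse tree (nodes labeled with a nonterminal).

[Expr [Expr [Term [Factor [Prim a]] . [Term [Factor [Prim a]]]]] @ [Term [Factor [Prim a]] . [Term [Factor [Prim a]]]]]

14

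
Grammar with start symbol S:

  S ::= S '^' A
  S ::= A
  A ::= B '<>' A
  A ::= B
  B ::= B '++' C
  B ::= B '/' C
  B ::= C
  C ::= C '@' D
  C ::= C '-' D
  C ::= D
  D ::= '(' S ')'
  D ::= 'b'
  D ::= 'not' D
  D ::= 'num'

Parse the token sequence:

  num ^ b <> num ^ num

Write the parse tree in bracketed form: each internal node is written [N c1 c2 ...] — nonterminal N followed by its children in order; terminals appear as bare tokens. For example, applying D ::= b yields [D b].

[S [S [S [A [B [C [D num]]]]] ^ [A [B [C [D b]]] <> [A [B [C [D num]]]]]] ^ [A [B [C [D num]]]]]

S
S ^ A
S ^ A ^ A
A ^ A ^ A
B ^ A ^ A
C ^ A ^ A
D ^ A ^ A
num ^ A ^ A
num ^ B <> A ^ A
num ^ C <> A ^ A
num ^ D <> A ^ A
num ^ b <> A ^ A
num ^ b <> B ^ A
num ^ b <> C ^ A
num ^ b <> D ^ A
num ^ b <> num ^ A
num ^ b <> num ^ B
num ^ b <> num ^ C
num ^ b <> num ^ D
num ^ b <> num ^ num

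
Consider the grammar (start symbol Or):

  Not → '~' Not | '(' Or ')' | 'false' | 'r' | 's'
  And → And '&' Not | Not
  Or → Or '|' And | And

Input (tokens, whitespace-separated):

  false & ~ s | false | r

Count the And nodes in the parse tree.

4

[Or [Or [Or [And [And [Not false]] & [Not ~ [Not s]]]] | [And [Not false]]] | [And [Not r]]]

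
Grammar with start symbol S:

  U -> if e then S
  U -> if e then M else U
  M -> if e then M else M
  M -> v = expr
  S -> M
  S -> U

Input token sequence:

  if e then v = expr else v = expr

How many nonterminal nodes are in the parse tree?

4

[S [M if e then [M v = expr] else [M v = expr]]]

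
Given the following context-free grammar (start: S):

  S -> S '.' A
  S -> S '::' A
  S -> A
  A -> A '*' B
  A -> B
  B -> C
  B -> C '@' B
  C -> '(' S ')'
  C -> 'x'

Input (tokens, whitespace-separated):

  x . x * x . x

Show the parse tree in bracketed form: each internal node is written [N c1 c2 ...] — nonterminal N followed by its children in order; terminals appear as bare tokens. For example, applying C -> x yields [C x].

S
S . A
S . A . A
A . A . A
B . A . A
C . A . A
x . A . A
x . A * B . A
x . B * B . A
x . C * B . A
x . x * B . A
x . x * C . A
x . x * x . A
x . x * x . B
x . x * x . C
x . x * x . x

[S [S [S [A [B [C x]]]] . [A [A [B [C x]]] * [B [C x]]]] . [A [B [C x]]]]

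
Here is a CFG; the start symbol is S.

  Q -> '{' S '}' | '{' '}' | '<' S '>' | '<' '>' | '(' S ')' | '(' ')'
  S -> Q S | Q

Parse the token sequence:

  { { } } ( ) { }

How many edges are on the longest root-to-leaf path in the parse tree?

[S [Q { [S [Q { }]] }] [S [Q ( )] [S [Q { }]]]]

4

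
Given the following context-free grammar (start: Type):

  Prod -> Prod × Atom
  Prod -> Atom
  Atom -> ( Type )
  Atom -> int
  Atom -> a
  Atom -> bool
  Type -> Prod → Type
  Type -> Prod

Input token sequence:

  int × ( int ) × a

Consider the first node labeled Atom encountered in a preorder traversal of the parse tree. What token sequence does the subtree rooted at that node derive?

[Type [Prod [Prod [Prod [Atom int]] × [Atom ( [Type [Prod [Atom int]]] )]] × [Atom a]]]

int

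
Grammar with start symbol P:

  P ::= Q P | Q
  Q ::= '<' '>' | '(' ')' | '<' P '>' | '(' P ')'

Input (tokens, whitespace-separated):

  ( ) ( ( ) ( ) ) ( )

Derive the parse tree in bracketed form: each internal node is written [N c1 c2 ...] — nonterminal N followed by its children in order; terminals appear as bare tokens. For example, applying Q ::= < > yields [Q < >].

[P [Q ( )] [P [Q ( [P [Q ( )] [P [Q ( )]]] )] [P [Q ( )]]]]

P
Q P
( ) P
( ) Q P
( ) ( P ) P
( ) ( Q P ) P
( ) ( ( ) P ) P
( ) ( ( ) Q ) P
( ) ( ( ) ( ) ) P
( ) ( ( ) ( ) ) Q
( ) ( ( ) ( ) ) ( )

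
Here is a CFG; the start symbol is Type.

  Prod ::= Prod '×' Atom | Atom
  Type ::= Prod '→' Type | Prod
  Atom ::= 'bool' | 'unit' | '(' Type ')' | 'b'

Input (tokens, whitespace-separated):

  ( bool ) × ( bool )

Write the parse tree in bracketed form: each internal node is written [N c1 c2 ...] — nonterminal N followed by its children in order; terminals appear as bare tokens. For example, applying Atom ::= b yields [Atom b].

Type
Prod
Prod × Atom
Atom × Atom
( Type ) × Atom
( Prod ) × Atom
( Atom ) × Atom
( bool ) × Atom
( bool ) × ( Type )
( bool ) × ( Prod )
( bool ) × ( Atom )
( bool ) × ( bool )

[Type [Prod [Prod [Atom ( [Type [Prod [Atom bool]]] )]] × [Atom ( [Type [Prod [Atom bool]]] )]]]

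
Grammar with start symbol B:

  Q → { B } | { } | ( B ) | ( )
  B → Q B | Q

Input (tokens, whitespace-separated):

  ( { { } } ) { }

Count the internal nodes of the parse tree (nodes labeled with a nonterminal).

[B [Q ( [B [Q { [B [Q { }]] }]] )] [B [Q { }]]]

8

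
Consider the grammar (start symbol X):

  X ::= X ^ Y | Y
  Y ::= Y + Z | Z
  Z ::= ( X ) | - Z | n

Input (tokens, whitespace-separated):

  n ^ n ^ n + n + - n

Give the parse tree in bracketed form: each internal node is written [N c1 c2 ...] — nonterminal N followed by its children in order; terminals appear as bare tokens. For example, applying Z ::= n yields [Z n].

[X [X [X [Y [Z n]]] ^ [Y [Z n]]] ^ [Y [Y [Y [Z n]] + [Z n]] + [Z - [Z n]]]]

X
X ^ Y
X ^ Y ^ Y
Y ^ Y ^ Y
Z ^ Y ^ Y
n ^ Y ^ Y
n ^ Z ^ Y
n ^ n ^ Y
n ^ n ^ Y + Z
n ^ n ^ Y + Z + Z
n ^ n ^ Z + Z + Z
n ^ n ^ n + Z + Z
n ^ n ^ n + n + Z
n ^ n ^ n + n + - Z
n ^ n ^ n + n + - n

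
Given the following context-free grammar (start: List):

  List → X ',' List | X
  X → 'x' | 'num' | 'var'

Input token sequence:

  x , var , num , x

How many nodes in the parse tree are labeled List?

4

[List [X x] , [List [X var] , [List [X num] , [List [X x]]]]]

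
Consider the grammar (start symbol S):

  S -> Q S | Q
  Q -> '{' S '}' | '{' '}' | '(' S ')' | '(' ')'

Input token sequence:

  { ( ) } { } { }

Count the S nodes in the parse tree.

4

[S [Q { [S [Q ( )]] }] [S [Q { }] [S [Q { }]]]]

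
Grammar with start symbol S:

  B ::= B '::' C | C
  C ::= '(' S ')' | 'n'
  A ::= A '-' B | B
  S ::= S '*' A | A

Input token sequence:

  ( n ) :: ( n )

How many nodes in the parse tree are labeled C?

4

[S [A [B [B [C ( [S [A [B [C n]]]] )]] :: [C ( [S [A [B [C n]]]] )]]]]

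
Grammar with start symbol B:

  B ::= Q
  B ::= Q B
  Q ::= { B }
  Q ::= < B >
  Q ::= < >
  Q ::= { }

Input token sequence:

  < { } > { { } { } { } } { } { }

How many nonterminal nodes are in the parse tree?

[B [Q < [B [Q { }]] >] [B [Q { [B [Q { }] [B [Q { }] [B [Q { }]]]] }] [B [Q { }] [B [Q { }]]]]]

16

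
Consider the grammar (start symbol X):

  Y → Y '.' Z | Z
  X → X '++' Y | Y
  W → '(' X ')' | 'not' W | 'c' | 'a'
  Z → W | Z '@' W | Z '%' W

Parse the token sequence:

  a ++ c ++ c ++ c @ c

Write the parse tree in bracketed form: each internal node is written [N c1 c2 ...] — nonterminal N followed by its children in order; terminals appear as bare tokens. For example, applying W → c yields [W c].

X
X ++ Y
X ++ Y ++ Y
X ++ Y ++ Y ++ Y
Y ++ Y ++ Y ++ Y
Z ++ Y ++ Y ++ Y
W ++ Y ++ Y ++ Y
a ++ Y ++ Y ++ Y
a ++ Z ++ Y ++ Y
a ++ W ++ Y ++ Y
a ++ c ++ Y ++ Y
a ++ c ++ Z ++ Y
a ++ c ++ W ++ Y
a ++ c ++ c ++ Y
a ++ c ++ c ++ Z
a ++ c ++ c ++ Z @ W
a ++ c ++ c ++ W @ W
a ++ c ++ c ++ c @ W
a ++ c ++ c ++ c @ c

[X [X [X [X [Y [Z [W a]]]] ++ [Y [Z [W c]]]] ++ [Y [Z [W c]]]] ++ [Y [Z [Z [W c]] @ [W c]]]]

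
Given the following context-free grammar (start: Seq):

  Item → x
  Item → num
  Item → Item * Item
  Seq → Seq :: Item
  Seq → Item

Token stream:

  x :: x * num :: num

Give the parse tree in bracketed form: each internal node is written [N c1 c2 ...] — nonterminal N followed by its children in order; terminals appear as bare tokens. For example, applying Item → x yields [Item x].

Seq
Seq :: Item
Seq :: Item :: Item
Item :: Item :: Item
x :: Item :: Item
x :: Item * Item :: Item
x :: x * Item :: Item
x :: x * num :: Item
x :: x * num :: num

[Seq [Seq [Seq [Item x]] :: [Item [Item x] * [Item num]]] :: [Item num]]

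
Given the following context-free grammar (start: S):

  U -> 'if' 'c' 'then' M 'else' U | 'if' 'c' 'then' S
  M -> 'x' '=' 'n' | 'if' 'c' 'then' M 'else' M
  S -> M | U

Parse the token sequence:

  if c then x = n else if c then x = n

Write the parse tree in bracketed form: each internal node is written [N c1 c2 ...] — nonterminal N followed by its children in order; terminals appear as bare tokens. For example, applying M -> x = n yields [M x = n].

[S [U if c then [M x = n] else [U if c then [S [M x = n]]]]]

S
U
if c then M else U
if c then x = n else U
if c then x = n else if c then S
if c then x = n else if c then M
if c then x = n else if c then x = n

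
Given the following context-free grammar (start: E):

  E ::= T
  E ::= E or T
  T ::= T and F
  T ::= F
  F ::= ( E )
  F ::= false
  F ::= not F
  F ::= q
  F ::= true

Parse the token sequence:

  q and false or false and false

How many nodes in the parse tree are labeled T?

4

[E [E [T [T [F q]] and [F false]]] or [T [T [F false]] and [F false]]]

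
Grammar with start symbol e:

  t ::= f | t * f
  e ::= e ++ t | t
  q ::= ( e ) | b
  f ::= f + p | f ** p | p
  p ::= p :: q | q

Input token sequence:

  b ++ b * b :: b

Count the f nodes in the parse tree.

[e [e [t [f [p [q b]]]]] ++ [t [t [f [p [q b]]]] * [f [p [p [q b]] :: [q b]]]]]

3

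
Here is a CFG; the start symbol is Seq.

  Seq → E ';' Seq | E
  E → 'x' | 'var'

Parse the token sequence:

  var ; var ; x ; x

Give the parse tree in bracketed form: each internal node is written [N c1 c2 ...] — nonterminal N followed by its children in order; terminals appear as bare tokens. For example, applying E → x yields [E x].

[Seq [E var] ; [Seq [E var] ; [Seq [E x] ; [Seq [E x]]]]]

Seq
E ; Seq
var ; Seq
var ; E ; Seq
var ; var ; Seq
var ; var ; E ; Seq
var ; var ; x ; Seq
var ; var ; x ; E
var ; var ; x ; x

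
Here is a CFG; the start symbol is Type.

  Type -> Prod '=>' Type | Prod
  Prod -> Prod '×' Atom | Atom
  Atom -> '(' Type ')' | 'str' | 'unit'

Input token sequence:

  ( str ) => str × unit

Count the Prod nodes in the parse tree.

[Type [Prod [Atom ( [Type [Prod [Atom str]]] )]] => [Type [Prod [Prod [Atom str]] × [Atom unit]]]]

4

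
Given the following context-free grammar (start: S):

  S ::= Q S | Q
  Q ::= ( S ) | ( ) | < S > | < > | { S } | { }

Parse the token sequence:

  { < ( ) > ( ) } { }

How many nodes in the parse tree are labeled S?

5

[S [Q { [S [Q < [S [Q ( )]] >] [S [Q ( )]]] }] [S [Q { }]]]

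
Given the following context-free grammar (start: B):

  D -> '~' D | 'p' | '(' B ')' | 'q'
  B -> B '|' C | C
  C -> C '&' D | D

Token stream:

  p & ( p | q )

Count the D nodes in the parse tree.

[B [C [C [D p]] & [D ( [B [B [C [D p]]] | [C [D q]]] )]]]

4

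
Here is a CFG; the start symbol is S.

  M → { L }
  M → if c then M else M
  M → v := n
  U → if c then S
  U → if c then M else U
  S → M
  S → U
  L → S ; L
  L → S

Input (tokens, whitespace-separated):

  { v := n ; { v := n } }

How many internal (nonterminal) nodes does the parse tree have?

11

[S [M { [L [S [M v := n]] ; [L [S [M { [L [S [M v := n]]] }]]]] }]]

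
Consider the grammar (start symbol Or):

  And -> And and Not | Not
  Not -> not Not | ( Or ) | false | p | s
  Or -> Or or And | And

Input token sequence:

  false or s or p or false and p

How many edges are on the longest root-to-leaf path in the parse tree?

6

[Or [Or [Or [Or [And [Not false]]] or [And [Not s]]] or [And [Not p]]] or [And [And [Not false]] and [Not p]]]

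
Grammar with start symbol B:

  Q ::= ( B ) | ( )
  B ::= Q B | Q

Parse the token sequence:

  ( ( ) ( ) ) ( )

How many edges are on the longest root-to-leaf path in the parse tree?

[B [Q ( [B [Q ( )] [B [Q ( )]]] )] [B [Q ( )]]]

5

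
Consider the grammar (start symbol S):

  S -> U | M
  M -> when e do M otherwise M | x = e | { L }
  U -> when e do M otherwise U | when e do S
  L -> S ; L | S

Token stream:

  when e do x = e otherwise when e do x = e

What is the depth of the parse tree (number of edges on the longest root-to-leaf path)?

[S [U when e do [M x = e] otherwise [U when e do [S [M x = e]]]]]

5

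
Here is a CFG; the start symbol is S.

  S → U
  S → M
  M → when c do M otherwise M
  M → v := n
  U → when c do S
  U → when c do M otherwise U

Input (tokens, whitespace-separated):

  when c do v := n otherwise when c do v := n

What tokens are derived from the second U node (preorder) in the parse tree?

[S [U when c do [M v := n] otherwise [U when c do [S [M v := n]]]]]

when c do v := n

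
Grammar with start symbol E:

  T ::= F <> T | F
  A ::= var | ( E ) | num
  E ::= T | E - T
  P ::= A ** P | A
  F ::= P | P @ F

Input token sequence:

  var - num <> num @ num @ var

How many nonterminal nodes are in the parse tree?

20

[E [E [T [F [P [A var]]]]] - [T [F [P [A num]]] <> [T [F [P [A num]] @ [F [P [A num]] @ [F [P [A var]]]]]]]]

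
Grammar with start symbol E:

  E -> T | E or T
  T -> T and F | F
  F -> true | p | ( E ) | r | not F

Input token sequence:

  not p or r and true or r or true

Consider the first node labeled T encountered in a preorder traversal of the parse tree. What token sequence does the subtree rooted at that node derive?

not p

[E [E [E [E [T [F not [F p]]]] or [T [T [F r]] and [F true]]] or [T [F r]]] or [T [F true]]]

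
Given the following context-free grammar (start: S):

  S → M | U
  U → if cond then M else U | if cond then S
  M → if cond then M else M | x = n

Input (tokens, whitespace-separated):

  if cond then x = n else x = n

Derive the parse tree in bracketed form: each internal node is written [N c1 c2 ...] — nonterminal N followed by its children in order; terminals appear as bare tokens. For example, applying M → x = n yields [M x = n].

[S [M if cond then [M x = n] else [M x = n]]]

S
M
if cond then M else M
if cond then x = n else M
if cond then x = n else x = n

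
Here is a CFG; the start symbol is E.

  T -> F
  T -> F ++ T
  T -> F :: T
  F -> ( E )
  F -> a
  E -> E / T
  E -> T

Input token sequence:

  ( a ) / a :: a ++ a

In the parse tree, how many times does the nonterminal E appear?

3

[E [E [T [F ( [E [T [F a]]] )]]] / [T [F a] :: [T [F a] ++ [T [F a]]]]]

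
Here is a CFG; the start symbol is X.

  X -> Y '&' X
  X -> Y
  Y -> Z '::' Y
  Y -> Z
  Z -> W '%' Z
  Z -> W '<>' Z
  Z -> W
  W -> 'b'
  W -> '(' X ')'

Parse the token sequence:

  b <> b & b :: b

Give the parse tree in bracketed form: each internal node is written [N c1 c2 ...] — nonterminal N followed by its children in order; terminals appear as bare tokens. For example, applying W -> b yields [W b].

[X [Y [Z [W b] <> [Z [W b]]]] & [X [Y [Z [W b]] :: [Y [Z [W b]]]]]]

X
Y & X
Z & X
W <> Z & X
b <> Z & X
b <> W & X
b <> b & X
b <> b & Y
b <> b & Z :: Y
b <> b & W :: Y
b <> b & b :: Y
b <> b & b :: Z
b <> b & b :: W
b <> b & b :: b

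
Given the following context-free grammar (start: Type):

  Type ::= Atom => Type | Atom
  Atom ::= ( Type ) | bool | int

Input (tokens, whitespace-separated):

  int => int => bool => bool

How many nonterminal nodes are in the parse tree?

8

[Type [Atom int] => [Type [Atom int] => [Type [Atom bool] => [Type [Atom bool]]]]]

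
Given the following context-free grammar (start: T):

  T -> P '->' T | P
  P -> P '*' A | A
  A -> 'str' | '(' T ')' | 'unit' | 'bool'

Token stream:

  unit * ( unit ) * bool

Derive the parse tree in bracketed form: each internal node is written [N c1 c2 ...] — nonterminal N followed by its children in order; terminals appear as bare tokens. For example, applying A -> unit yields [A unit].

[T [P [P [P [A unit]] * [A ( [T [P [A unit]]] )]] * [A bool]]]

T
P
P * A
P * A * A
A * A * A
unit * A * A
unit * ( T ) * A
unit * ( P ) * A
unit * ( A ) * A
unit * ( unit ) * A
unit * ( unit ) * bool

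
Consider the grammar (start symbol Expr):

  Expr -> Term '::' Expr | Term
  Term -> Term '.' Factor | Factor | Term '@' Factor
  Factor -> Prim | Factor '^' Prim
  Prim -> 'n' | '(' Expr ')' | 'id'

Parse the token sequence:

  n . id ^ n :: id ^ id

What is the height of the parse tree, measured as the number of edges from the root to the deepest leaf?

6

[Expr [Term [Term [Factor [Prim n]]] . [Factor [Factor [Prim id]] ^ [Prim n]]] :: [Expr [Term [Factor [Factor [Prim id]] ^ [Prim id]]]]]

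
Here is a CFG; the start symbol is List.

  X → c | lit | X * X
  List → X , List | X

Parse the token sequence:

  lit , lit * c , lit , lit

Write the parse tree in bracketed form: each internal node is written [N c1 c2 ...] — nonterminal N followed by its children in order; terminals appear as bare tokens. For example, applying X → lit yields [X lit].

[List [X lit] , [List [X [X lit] * [X c]] , [List [X lit] , [List [X lit]]]]]

List
X , List
lit , List
lit , X , List
lit , X * X , List
lit , lit * X , List
lit , lit * c , List
lit , lit * c , X , List
lit , lit * c , lit , List
lit , lit * c , lit , X
lit , lit * c , lit , lit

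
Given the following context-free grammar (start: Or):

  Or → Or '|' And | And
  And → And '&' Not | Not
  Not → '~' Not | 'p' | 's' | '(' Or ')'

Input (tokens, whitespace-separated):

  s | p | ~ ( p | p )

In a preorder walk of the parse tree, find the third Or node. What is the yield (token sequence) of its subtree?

[Or [Or [Or [And [Not s]]] | [And [Not p]]] | [And [Not ~ [Not ( [Or [Or [And [Not p]]] | [And [Not p]]] )]]]]

s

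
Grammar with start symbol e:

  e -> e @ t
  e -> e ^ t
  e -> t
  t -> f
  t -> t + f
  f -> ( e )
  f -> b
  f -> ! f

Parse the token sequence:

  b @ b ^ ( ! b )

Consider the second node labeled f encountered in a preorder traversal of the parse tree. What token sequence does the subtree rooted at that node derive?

b

[e [e [e [t [f b]]] @ [t [f b]]] ^ [t [f ( [e [t [f ! [f b]]]] )]]]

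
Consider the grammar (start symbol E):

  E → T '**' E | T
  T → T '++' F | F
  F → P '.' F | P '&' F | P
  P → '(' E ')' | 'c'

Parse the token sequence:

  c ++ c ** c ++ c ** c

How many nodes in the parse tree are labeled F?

[E [T [T [F [P c]]] ++ [F [P c]]] ** [E [T [T [F [P c]]] ++ [F [P c]]] ** [E [T [F [P c]]]]]]

5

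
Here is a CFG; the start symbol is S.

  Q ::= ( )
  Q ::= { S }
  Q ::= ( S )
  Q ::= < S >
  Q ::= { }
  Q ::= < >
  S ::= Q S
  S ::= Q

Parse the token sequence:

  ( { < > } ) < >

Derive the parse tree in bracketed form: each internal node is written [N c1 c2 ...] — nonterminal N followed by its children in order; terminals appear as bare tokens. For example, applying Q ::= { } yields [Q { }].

S
Q S
( S ) S
( Q ) S
( { S } ) S
( { Q } ) S
( { < > } ) S
( { < > } ) Q
( { < > } ) < >

[S [Q ( [S [Q { [S [Q < >]] }]] )] [S [Q < >]]]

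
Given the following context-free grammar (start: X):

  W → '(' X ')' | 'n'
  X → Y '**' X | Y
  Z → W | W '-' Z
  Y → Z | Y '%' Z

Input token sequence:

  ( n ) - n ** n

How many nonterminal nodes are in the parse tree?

14

[X [Y [Z [W ( [X [Y [Z [W n]]]] )] - [Z [W n]]]] ** [X [Y [Z [W n]]]]]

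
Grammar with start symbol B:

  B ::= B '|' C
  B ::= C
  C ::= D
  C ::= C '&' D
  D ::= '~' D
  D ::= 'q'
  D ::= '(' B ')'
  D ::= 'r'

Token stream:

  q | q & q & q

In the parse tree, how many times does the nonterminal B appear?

[B [B [C [D q]]] | [C [C [C [D q]] & [D q]] & [D q]]]

2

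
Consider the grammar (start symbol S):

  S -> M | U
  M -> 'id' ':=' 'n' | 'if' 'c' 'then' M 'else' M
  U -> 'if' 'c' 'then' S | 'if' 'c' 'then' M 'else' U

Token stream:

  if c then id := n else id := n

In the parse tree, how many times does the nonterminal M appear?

3

[S [M if c then [M id := n] else [M id := n]]]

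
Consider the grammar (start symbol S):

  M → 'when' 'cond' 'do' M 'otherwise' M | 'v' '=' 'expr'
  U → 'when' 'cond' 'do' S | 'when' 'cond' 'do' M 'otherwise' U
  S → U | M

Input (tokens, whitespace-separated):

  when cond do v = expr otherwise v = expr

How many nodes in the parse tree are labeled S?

[S [M when cond do [M v = expr] otherwise [M v = expr]]]

1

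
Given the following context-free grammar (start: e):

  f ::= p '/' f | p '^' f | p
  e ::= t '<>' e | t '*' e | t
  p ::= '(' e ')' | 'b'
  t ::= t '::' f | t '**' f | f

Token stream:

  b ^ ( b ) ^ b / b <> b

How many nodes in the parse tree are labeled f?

6

[e [t [f [p b] ^ [f [p ( [e [t [f [p b]]]] )] ^ [f [p b] / [f [p b]]]]]] <> [e [t [f [p b]]]]]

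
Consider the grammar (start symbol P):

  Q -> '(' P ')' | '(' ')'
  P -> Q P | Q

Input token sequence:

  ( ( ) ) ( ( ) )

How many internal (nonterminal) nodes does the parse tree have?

[P [Q ( [P [Q ( )]] )] [P [Q ( [P [Q ( )]] )]]]

8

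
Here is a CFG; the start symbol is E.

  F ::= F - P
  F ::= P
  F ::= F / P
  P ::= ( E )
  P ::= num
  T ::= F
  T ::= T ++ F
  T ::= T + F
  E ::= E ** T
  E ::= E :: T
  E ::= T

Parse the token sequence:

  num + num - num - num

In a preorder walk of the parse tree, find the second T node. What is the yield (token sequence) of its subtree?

num

[E [T [T [F [P num]]] + [F [F [F [P num]] - [P num]] - [P num]]]]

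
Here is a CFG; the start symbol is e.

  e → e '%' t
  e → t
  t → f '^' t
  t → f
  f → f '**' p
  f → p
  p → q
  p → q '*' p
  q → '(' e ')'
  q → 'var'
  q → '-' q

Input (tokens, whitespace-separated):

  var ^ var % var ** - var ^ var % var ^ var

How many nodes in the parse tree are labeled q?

[e [e [e [t [f [p [q var]]] ^ [t [f [p [q var]]]]]] % [t [f [f [p [q var]]] ** [p [q - [q var]]]] ^ [t [f [p [q var]]]]]] % [t [f [p [q var]]] ^ [t [f [p [q var]]]]]]

8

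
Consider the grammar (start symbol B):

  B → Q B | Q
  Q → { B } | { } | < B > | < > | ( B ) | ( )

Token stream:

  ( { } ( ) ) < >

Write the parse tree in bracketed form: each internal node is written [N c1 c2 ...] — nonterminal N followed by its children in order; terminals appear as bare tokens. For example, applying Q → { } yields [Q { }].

B
Q B
( B ) B
( Q B ) B
( { } B ) B
( { } Q ) B
( { } ( ) ) B
( { } ( ) ) Q
( { } ( ) ) < >

[B [Q ( [B [Q { }] [B [Q ( )]]] )] [B [Q < >]]]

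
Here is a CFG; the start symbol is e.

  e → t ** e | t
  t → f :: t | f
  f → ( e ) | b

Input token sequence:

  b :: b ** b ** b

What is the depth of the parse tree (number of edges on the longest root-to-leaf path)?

5

[e [t [f b] :: [t [f b]]] ** [e [t [f b]] ** [e [t [f b]]]]]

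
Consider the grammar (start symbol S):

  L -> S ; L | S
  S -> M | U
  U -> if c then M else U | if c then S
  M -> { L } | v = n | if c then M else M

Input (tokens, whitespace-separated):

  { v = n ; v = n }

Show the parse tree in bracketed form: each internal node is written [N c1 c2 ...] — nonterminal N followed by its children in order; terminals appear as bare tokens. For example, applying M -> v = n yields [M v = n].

S
M
{ L }
{ S ; L }
{ M ; L }
{ v = n ; L }
{ v = n ; S }
{ v = n ; M }
{ v = n ; v = n }

[S [M { [L [S [M v = n]] ; [L [S [M v = n]]]] }]]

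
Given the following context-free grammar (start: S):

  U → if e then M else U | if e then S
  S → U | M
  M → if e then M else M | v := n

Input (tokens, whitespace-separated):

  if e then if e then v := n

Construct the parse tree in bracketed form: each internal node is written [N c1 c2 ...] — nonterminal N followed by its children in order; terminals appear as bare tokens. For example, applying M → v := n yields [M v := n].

[S [U if e then [S [U if e then [S [M v := n]]]]]]

S
U
if e then S
if e then U
if e then if e then S
if e then if e then M
if e then if e then v := n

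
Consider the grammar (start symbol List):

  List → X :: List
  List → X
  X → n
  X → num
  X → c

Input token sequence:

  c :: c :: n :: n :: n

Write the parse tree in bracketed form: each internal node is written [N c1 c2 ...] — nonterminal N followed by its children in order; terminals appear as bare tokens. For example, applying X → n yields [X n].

[List [X c] :: [List [X c] :: [List [X n] :: [List [X n] :: [List [X n]]]]]]

List
X :: List
c :: List
c :: X :: List
c :: c :: List
c :: c :: X :: List
c :: c :: n :: List
c :: c :: n :: X :: List
c :: c :: n :: n :: List
c :: c :: n :: n :: X
c :: c :: n :: n :: n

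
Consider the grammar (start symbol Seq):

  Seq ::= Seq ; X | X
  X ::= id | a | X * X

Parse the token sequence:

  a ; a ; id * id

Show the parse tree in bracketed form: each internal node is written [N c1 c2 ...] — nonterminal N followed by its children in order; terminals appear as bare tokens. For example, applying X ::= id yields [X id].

Seq
Seq ; X
Seq ; X ; X
X ; X ; X
a ; X ; X
a ; a ; X
a ; a ; X * X
a ; a ; id * X
a ; a ; id * id

[Seq [Seq [Seq [X a]] ; [X a]] ; [X [X id] * [X id]]]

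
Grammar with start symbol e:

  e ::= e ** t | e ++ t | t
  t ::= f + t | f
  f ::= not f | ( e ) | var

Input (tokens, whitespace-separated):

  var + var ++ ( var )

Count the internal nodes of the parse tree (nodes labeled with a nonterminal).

[e [e [t [f var] + [t [f var]]]] ++ [t [f ( [e [t [f var]]] )]]]

11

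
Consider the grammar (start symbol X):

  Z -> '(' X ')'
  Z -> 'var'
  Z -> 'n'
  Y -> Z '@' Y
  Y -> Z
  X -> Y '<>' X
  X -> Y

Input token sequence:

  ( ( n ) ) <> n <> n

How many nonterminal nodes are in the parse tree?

[X [Y [Z ( [X [Y [Z ( [X [Y [Z n]]] )]]] )]] <> [X [Y [Z n]] <> [X [Y [Z n]]]]]

15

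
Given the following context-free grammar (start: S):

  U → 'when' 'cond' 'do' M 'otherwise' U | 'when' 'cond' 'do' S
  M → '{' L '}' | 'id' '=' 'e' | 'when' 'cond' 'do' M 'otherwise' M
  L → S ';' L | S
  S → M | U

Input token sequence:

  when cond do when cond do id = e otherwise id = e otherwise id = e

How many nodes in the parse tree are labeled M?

[S [M when cond do [M when cond do [M id = e] otherwise [M id = e]] otherwise [M id = e]]]

5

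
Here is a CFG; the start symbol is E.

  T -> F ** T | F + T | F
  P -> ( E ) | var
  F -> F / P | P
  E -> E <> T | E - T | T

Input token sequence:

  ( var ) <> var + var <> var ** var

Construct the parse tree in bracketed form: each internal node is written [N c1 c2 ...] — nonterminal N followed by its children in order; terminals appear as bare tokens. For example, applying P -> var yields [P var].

[E [E [E [T [F [P ( [E [T [F [P var]]]] )]]]] <> [T [F [P var]] + [T [F [P var]]]]] <> [T [F [P var]] ** [T [F [P var]]]]]

E
E <> T
E <> T <> T
T <> T <> T
F <> T <> T
P <> T <> T
( E ) <> T <> T
( T ) <> T <> T
( F ) <> T <> T
( P ) <> T <> T
( var ) <> T <> T
( var ) <> F + T <> T
( var ) <> P + T <> T
( var ) <> var + T <> T
( var ) <> var + F <> T
( var ) <> var + P <> T
( var ) <> var + var <> T
( var ) <> var + var <> F ** T
( var ) <> var + var <> P ** T
( var ) <> var + var <> var ** T
( var ) <> var + var <> var ** F
( var ) <> var + var <> var ** P
( var ) <> var + var <> var ** var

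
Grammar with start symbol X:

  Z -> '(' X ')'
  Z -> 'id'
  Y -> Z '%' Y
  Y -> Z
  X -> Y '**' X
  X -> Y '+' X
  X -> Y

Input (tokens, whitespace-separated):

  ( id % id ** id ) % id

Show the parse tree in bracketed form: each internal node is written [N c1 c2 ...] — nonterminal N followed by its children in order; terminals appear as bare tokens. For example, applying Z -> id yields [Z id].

X
Y
Z % Y
( X ) % Y
( Y ** X ) % Y
( Z % Y ** X ) % Y
( id % Y ** X ) % Y
( id % Z ** X ) % Y
( id % id ** X ) % Y
( id % id ** Y ) % Y
( id % id ** Z ) % Y
( id % id ** id ) % Y
( id % id ** id ) % Z
( id % id ** id ) % id

[X [Y [Z ( [X [Y [Z id] % [Y [Z id]]] ** [X [Y [Z id]]]] )] % [Y [Z id]]]]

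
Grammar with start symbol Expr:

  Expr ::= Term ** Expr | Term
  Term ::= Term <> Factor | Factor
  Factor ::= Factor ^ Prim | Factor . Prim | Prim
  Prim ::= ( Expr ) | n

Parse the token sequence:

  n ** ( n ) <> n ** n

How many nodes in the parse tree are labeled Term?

5

[Expr [Term [Factor [Prim n]]] ** [Expr [Term [Term [Factor [Prim ( [Expr [Term [Factor [Prim n]]]] )]]] <> [Factor [Prim n]]] ** [Expr [Term [Factor [Prim n]]]]]]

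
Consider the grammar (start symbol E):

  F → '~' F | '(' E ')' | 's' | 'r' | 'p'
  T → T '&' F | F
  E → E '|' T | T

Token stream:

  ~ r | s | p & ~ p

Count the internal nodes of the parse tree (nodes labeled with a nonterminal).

[E [E [E [T [F ~ [F r]]]] | [T [F s]]] | [T [T [F p]] & [F ~ [F p]]]]

13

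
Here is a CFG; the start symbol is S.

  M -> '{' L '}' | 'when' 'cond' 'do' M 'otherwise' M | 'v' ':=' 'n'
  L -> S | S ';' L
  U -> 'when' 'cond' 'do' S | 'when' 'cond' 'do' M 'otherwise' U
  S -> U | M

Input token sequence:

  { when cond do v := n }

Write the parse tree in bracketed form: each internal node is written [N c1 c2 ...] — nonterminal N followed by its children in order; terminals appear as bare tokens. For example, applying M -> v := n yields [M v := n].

[S [M { [L [S [U when cond do [S [M v := n]]]]] }]]

S
M
{ L }
{ S }
{ U }
{ when cond do S }
{ when cond do M }
{ when cond do v := n }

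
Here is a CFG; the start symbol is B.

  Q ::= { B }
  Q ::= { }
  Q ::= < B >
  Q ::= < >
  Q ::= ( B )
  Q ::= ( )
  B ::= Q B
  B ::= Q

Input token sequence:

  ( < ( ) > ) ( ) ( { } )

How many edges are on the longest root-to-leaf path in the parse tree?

6

[B [Q ( [B [Q < [B [Q ( )]] >]] )] [B [Q ( )] [B [Q ( [B [Q { }]] )]]]]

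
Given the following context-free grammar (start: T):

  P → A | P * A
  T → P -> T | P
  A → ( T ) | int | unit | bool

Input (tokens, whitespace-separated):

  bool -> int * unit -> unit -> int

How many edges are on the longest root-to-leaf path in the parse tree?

6

[T [P [A bool]] -> [T [P [P [A int]] * [A unit]] -> [T [P [A unit]] -> [T [P [A int]]]]]]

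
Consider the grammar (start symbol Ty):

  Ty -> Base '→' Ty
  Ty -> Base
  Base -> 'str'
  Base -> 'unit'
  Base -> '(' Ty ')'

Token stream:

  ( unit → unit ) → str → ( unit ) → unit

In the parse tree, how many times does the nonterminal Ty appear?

[Ty [Base ( [Ty [Base unit] → [Ty [Base unit]]] )] → [Ty [Base str] → [Ty [Base ( [Ty [Base unit]] )] → [Ty [Base unit]]]]]

7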